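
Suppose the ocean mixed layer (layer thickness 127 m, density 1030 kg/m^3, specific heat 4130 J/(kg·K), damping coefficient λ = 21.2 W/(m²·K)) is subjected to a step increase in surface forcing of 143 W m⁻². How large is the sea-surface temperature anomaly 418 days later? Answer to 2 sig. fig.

Areal heat capacity C = ρ c_p D = 1030 × 4130 × 127 = 5.40×10^8 J m⁻² K⁻¹.
τ = C / λ = 5.40×10^8 / 21.2 = 2.55×10^7 s.
Equilibrium anomaly ΔT_eq = F / λ = 143 / 21.2 = 6.75 K.
t = 418 days = 3.61×10^7 s, so t/τ = 1.42.
ΔT(t) = ΔT_eq (1 − e^(−t/τ)) = 6.75 × (1 − e^−1.42) = 5.11 K.

5.1 K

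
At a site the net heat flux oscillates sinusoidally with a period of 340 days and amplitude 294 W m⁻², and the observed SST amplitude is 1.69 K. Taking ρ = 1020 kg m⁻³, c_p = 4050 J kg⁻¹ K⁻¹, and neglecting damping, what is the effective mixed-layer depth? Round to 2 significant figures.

200 m

ω = 2π / 2.94×10^7 s = 2.14×10^-7 s⁻¹.
Required C = F₀ / (A ω) = 294 / (1.69 × 2.14×10^-7) = 8.13×10^8 J/(m²·K).
D = C / (ρ c_p) = 8.13×10^8 / (1020 × 4050) = 197 m.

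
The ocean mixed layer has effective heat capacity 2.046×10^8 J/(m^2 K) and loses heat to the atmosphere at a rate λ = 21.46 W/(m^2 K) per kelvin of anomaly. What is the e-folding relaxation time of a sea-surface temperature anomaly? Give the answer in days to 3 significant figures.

110 days

Areal heat capacity C = 2.046×10^8 J/(m^2 K) (given).
Relaxation time τ = C / λ = 2.05×10^8 / 21.46 = 9.53×10^6 s.
In days: 9.53×10^6 s / (86400 s/day) = 110 days.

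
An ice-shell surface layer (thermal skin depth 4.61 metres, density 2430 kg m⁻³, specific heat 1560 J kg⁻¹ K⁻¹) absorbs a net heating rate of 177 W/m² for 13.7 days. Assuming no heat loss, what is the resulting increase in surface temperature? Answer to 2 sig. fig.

12 K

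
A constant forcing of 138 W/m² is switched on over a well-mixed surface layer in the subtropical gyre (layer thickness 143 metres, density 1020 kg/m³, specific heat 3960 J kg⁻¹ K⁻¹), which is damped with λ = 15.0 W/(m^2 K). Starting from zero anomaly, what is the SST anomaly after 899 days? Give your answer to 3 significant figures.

7.98 K

Areal heat capacity C = ρ c_p D = 1020 × 3960 × 143 = 5.78×10^8 J/(m²·K).
τ = C / λ = 5.78×10^8 / 15.0 = 3.85×10^7 s.
Equilibrium anomaly ΔT_eq = F / λ = 138 / 15.0 = 9.20 K.
t = 899 days = 7.77×10^7 s, so t/τ = 2.02.
ΔT(t) = ΔT_eq (1 − e^(−t/τ)) = 9.20 × (1 − e^−2.02) = 7.98 K.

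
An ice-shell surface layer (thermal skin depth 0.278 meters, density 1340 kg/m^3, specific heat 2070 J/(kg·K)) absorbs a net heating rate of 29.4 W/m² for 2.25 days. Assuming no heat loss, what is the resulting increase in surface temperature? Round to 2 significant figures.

7.4 K

Areal heat capacity C = ρ c_p D = 1340 × 2070 × 0.278 = 7.71×10^5 J/(m^2 K).
Net heat input Q = F Δt = 29.4 × (2.25 days × 86400 s/day) = 5.72×10^6 J/m².
ΔT = Q / C = 5.72×10^6 / 7.71×10^5 = 7.41 K.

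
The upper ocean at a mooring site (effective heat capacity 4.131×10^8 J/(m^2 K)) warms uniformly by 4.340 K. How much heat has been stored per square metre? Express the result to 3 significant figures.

Areal heat capacity C = 4.131×10^8 J/(m^2 K) (given).
ΔQ = C ΔT = 4.13×10^8 × 4.340 = 1.79×10^9 J/m².

1.79×10^9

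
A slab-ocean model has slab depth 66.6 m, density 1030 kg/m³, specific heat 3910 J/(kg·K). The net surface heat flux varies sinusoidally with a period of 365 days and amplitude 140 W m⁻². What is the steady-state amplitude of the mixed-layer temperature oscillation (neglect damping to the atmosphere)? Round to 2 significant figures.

2.6 K

Areal heat capacity C = ρ c_p D = 1030 × 3910 × 66.6 = 2.68×10^8 J m⁻² K⁻¹.
Angular frequency ω = 2π / T = 2π / 3.15×10^7 s = 1.99×10^-7 s⁻¹.
Cω = 2.68×10^8 × 1.99×10^-7 = 53.4 W/(m²·K).
Amplitude A = F₀ / (Cω) = 140 / 53.4 = 2.62 K.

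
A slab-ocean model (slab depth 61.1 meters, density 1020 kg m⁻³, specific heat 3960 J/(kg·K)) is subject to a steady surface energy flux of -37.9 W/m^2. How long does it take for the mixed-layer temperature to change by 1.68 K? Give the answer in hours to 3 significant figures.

Areal heat capacity C = ρ c_p D = 1020 × 3960 × 61.1 = 2.47×10^8 J/(m²·K).
Time required: Δt = C ΔT / F = 2.47×10^8 × -1.68 / -37.9 = 1.09×10^7 s.
In hours: 1.09×10^7 s / (3600 s/hour) = 3040 hours.

3040 hours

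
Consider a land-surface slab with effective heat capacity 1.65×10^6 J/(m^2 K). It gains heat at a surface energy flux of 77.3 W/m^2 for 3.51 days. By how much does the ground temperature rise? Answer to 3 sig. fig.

Areal heat capacity C = 1.65×10^6 J/(m^2 K) (given).
Net heat input Q = F Δt = 77.3 × (3.51 days × 86400 s/day) = 2.34×10^7 J/m².
ΔT = Q / C = 2.34×10^7 / 1.65×10^6 = 14.2 K.

14.2 K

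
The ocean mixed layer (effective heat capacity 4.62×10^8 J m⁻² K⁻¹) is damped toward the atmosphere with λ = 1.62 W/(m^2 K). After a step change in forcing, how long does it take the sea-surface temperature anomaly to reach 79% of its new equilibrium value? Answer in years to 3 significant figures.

14.1 years

Areal heat capacity C = 4.62×10^8 J m⁻² K⁻¹ (given).
τ = C / λ = 4.62×10^8 / 1.62 = 2.85×10^8 s.
Fraction reached: 1 − e^(−t/τ) = 0.79 ⇒ t = −τ ln(1 − 0.79) = τ × 1.56.
t = 4.45×10^8 s = 14.1 years.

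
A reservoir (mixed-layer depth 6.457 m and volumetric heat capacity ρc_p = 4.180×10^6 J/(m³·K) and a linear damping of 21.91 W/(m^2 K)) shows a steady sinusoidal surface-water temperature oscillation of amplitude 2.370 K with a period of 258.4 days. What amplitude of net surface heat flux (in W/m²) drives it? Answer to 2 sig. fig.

55

Areal heat capacity C = ρc_p × D = 4.180×10^6 × 6.457 = 2.70×10^7 J/(m²·K).
ω = 2π / 2.23×10^7 s = 2.81×10^-7 s⁻¹.
√((Cω)² + λ²) = √((7.60)² + 21.91²) = 23.2 W/(m²·K).
F₀ = A × √((Cω)²+λ²) = 2.370 × 23.2 = 55.0 W/m².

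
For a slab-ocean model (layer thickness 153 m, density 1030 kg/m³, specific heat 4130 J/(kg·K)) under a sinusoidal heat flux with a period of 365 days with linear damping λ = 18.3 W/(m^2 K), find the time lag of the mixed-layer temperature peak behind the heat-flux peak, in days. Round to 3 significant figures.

Areal heat capacity C = ρ c_p D = 1030 × 4130 × 153 = 6.51×10^8 J/(m²·K).
ω = 2π / 3.15×10^7 s = 1.99×10^-7 s⁻¹.
Phase lag φ = arctan(Cω/λ) = arctan(130/18.3) = 1.43 rad.
Time lag = φ / ω = 1.43 / 1.99×10^-7 = 7.18×10^6 s = 83.1 days.

83.1 days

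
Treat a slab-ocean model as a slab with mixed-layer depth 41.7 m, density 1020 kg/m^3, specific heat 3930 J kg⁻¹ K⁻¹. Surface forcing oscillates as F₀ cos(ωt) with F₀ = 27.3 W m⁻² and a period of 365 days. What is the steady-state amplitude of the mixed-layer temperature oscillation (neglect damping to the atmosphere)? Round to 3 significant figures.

Areal heat capacity C = ρ c_p D = 1020 × 3930 × 41.7 = 1.67×10^8 J m⁻² K⁻¹.
Angular frequency ω = 2π / T = 2π / 3.15×10^7 s = 1.99×10^-7 s⁻¹.
Cω = 1.67×10^8 × 1.99×10^-7 = 33.3 W/(m²·K).
Amplitude A = F₀ / (Cω) = 27.3 / 33.3 = 0.820 K.

0.820 K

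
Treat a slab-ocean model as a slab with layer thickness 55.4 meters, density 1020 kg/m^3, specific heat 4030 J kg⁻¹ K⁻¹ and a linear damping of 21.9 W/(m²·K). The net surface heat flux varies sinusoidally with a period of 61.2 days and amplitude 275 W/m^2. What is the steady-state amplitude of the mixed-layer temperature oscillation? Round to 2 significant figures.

Areal heat capacity C = ρ c_p D = 1020 × 4030 × 55.4 = 2.28×10^8 J/(m^2 K).
Angular frequency ω = 2π / T = 2π / 5.29×10^6 s = 1.19×10^-6 s⁻¹.
√((Cω)² + λ²) = √((271)² + 21.9²) = 271 W/(m²·K).
Amplitude A = F₀ / √((Cω)²+λ²) = 275 / 271 = 1.01 K.

1.0 K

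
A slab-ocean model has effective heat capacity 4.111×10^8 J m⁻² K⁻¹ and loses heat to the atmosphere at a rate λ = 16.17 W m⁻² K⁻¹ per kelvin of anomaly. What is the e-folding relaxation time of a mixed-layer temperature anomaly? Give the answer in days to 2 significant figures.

Areal heat capacity C = 4.111×10^8 J m⁻² K⁻¹ (given).
Relaxation time τ = C / λ = 4.11×10^8 / 16.17 = 2.54×10^7 s.
In days: 2.54×10^7 s / (86400 s/day) = 294 days.

290 days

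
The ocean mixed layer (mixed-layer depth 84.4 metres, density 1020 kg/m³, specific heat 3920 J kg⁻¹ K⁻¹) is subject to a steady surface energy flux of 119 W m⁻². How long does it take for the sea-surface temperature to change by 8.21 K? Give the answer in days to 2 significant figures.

270 days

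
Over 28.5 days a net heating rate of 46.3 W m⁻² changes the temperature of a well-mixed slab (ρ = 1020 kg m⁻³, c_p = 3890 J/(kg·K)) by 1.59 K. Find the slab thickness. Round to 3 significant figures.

18.1 m

Heat input Q = F Δt = 46.3 × 2.46×10^6 s = 1.14×10^8 J/m².
Required areal heat capacity C = Q / ΔT = 7.17×10^7 J/(m²·K).
Depth D = C / (ρ c_p) = 7.17×10^7 / (1020 × 3890) = 18.1 m.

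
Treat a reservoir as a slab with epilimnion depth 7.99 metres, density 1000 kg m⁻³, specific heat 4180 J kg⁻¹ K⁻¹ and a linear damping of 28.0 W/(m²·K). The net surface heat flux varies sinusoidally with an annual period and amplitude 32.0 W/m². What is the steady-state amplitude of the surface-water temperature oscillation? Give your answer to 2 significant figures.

Areal heat capacity C = ρ c_p D = 1000 × 4180 × 7.99 = 3.34×10^7 J/(m²·K).
Angular frequency ω = 2π / T = 2π / 3.15×10^7 s = 1.99×10^-7 s⁻¹.
√((Cω)² + λ²) = √((6.65)² + 28.0²) = 28.8 W/(m²·K).
Amplitude A = F₀ / √((Cω)²+λ²) = 32.0 / 28.8 = 1.11 K.

1.1 K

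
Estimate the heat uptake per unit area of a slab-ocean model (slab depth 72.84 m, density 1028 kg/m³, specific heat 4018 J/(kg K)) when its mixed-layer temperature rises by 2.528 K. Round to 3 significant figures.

7.61×10^8

Areal heat capacity C = ρ c_p D = 1028 × 4018 × 72.84 = 3.01×10^8 J m⁻² K⁻¹.
ΔQ = C ΔT = 3.01×10^8 × 2.528 = 7.61×10^8 J/m².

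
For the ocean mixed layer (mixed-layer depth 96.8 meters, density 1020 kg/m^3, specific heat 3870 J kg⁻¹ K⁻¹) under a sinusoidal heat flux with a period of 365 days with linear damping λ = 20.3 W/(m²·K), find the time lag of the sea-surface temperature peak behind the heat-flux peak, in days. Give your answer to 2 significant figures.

76 days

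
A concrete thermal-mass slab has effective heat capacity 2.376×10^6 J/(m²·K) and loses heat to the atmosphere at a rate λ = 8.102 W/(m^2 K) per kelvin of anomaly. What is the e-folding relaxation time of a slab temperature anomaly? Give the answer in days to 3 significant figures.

Areal heat capacity C = 2.376×10^6 J/(m²·K) (given).
Relaxation time τ = C / λ = 2.38×10^6 / 8.102 = 2.93×10^5 s.
In days: 2.93×10^5 s / (86400 s/day) = 3.39 days.

3.39 days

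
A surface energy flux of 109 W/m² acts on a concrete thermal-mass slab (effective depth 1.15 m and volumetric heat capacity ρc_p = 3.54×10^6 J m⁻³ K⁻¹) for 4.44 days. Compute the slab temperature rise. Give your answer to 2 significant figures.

Areal heat capacity C = ρc_p × D = 3.54×10^6 × 1.15 = 4.07×10^6 J/(m²·K).
Net heat input Q = F Δt = 109 × (4.44 days × 86400 s/day) = 4.18×10^7 J/m².
ΔT = Q / C = 4.18×10^7 / 4.07×10^6 = 10.3 K.

10 K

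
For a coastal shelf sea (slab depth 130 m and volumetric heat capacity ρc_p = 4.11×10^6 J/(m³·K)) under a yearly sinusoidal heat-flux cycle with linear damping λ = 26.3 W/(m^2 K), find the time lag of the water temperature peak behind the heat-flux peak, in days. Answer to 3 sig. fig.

Areal heat capacity C = ρc_p × D = 4.11×10^6 × 130 = 5.34×10^8 J/(m^2 K).
ω = 2π / 3.15×10^7 s = 1.99×10^-7 s⁻¹.
Phase lag φ = arctan(Cω/λ) = arctan(106/26.3) = 1.33 rad.
Time lag = φ / ω = 1.33 / 1.99×10^-7 = 6.67×10^6 s = 77.2 days.

77.2 days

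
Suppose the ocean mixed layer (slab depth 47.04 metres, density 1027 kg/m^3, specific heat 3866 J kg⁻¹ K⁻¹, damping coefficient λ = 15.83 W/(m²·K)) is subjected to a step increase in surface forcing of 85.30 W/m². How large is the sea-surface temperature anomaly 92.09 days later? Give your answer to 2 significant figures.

Areal heat capacity C = ρ c_p D = 1027 × 3866 × 47.04 = 1.87×10^8 J/(m²·K).
τ = C / λ = 1.87×10^8 / 15.83 = 1.18×10^7 s.
Equilibrium anomaly ΔT_eq = F / λ = 85.30 / 15.83 = 5.39 K.
t = 92.09 days = 7.96×10^6 s, so t/τ = 0.674.
ΔT(t) = ΔT_eq (1 − e^(−t/τ)) = 5.39 × (1 − e^−0.674) = 2.64 K.

2.6 K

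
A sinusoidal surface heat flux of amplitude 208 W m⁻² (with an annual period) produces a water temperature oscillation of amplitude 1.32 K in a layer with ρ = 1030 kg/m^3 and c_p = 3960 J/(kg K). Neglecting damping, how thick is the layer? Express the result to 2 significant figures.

ω = 2π / 3.15×10^7 s = 1.99×10^-7 s⁻¹.
Required C = F₀ / (A ω) = 208 / (1.32 × 1.99×10^-7) = 7.91×10^8 J/(m²·K).
D = C / (ρ c_p) = 7.91×10^8 / (1030 × 3960) = 194 m.

190 m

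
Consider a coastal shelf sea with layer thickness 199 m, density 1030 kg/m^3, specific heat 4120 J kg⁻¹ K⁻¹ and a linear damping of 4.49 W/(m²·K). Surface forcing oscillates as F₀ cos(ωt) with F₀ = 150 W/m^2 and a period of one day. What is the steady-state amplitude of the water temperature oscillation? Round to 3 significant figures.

0.00244 K

Areal heat capacity C = ρ c_p D = 1030 × 4120 × 199 = 8.44×10^8 J/(m^2 K).
Angular frequency ω = 2π / T = 2π / 86400 s = 7.27×10^-5 s⁻¹.
√((Cω)² + λ²) = √((61400)² + 4.49²) = 61400 W/(m²·K).
Amplitude A = F₀ / √((Cω)²+λ²) = 150 / 61400 = 0.00244 K.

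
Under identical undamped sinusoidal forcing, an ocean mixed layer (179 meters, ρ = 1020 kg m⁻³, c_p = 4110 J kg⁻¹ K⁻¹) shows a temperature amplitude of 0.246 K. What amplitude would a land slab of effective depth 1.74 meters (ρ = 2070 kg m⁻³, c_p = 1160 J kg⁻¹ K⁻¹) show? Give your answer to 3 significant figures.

C_ocean = 7.50×10^8 J/(m²·K); C_land = 4.18×10^6 J/(m²·K).
A ∝ 1/C ⇒ A_land = A_ocean × C_ocean/C_land = 0.246 × 180 = 44.2 K.

44.2 K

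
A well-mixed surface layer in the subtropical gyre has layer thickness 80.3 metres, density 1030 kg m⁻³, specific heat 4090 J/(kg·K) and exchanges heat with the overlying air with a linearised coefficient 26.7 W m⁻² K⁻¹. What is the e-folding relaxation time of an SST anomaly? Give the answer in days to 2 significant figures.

150 days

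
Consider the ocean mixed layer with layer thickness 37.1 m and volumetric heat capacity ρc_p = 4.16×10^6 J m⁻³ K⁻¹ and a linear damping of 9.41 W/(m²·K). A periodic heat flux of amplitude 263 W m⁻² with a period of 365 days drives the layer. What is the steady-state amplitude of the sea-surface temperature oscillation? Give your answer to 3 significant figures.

8.18 K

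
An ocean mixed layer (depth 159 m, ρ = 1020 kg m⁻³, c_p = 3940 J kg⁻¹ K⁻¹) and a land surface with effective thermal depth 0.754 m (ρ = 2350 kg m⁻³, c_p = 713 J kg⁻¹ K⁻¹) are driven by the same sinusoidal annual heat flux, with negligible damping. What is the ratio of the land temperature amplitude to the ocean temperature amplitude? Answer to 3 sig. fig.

506

C_ocean = 1020 × 3940 × 159 = 6.39×10^8 J/(m²·K).
C_land = 2350 × 713 × 0.754 = 1.26×10^6 J/(m²·K).
Undamped amplitude ∝ 1/C, so A_land/A_ocean = C_ocean/C_land = 506.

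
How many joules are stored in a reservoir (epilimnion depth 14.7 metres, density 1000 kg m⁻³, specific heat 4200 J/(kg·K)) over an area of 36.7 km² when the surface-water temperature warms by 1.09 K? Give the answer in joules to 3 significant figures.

Areal heat capacity C = ρ c_p D = 1000 × 4200 × 14.7 = 6.17×10^7 J m⁻² K⁻¹.
Heat per unit area: q = C ΔT = 6.17×10^7 × 1.09 = 6.73×10^7 J/m².
Total heat: Q = q × A = 6.73×10^7 × (36.7 × 10⁶ m²) = 2.47×10^15 J.

2.47×10^15 J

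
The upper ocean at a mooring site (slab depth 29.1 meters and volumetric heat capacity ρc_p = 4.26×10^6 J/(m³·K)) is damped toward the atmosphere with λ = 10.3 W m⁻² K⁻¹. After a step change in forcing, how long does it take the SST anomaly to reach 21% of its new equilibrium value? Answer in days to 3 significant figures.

32.8 days

Areal heat capacity C = ρc_p × D = 4.26×10^6 × 29.1 = 1.24×10^8 J/(m^2 K).
τ = C / λ = 1.24×10^8 / 10.3 = 1.20×10^7 s.
Fraction reached: 1 − e^(−t/τ) = 0.21 ⇒ t = −τ ln(1 − 0.21) = τ × 0.236.
t = 2.84×10^6 s = 32.8 days.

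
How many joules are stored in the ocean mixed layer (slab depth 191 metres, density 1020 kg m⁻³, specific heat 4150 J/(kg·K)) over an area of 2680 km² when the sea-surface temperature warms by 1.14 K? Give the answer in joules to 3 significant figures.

2.47×10^18 J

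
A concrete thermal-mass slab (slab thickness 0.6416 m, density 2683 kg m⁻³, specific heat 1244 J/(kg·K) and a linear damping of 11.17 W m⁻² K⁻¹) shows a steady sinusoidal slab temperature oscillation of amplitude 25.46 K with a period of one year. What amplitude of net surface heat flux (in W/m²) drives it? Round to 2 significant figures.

280

Areal heat capacity C = ρ c_p D = 2683 × 1244 × 0.6416 = 2.14×10^6 J m⁻² K⁻¹.
ω = 2π / 3.15×10^7 s = 1.99×10^-7 s⁻¹.
√((Cω)² + λ²) = √((0.427)² + 11.17²) = 11.2 W/(m²·K).
F₀ = A × √((Cω)²+λ²) = 25.46 × 11.2 = 285 W/m².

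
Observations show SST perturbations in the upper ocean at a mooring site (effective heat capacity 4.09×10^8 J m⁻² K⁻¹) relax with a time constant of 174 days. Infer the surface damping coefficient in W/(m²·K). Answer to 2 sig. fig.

27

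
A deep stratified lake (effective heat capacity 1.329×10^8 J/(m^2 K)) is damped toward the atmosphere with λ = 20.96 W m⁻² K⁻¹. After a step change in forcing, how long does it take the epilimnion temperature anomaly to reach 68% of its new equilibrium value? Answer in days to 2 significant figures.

Areal heat capacity C = 1.329×10^8 J/(m^2 K) (given).
τ = C / λ = 1.33×10^8 / 20.96 = 6.34×10^6 s.
Fraction reached: 1 − e^(−t/τ) = 0.68 ⇒ t = −τ ln(1 − 0.68) = τ × 1.14.
t = 7.22×10^6 s = 83.6 days.

84 days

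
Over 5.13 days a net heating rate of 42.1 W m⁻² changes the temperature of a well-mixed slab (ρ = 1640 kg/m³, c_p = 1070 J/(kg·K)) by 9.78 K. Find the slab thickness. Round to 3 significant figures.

1.09 m

Heat input Q = F Δt = 42.1 × 4.43×10^5 s = 1.87×10^7 J/m².
Required areal heat capacity C = Q / ΔT = 1.91×10^6 J/(m²·K).
Depth D = C / (ρ c_p) = 1.91×10^6 / (1640 × 1070) = 1.09 m.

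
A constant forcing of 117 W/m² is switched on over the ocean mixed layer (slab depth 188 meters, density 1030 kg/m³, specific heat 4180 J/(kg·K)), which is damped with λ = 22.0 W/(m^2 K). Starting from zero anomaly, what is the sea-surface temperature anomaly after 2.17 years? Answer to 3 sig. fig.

Areal heat capacity C = ρ c_p D = 1030 × 4180 × 188 = 8.09×10^8 J m⁻² K⁻¹.
τ = C / λ = 8.09×10^8 / 22.0 = 3.68×10^7 s.
Equilibrium anomaly ΔT_eq = F / λ = 117 / 22.0 = 5.32 K.
t = 2.17 years = 6.85×10^7 s, so t/τ = 1.86.
ΔT(t) = ΔT_eq (1 − e^(−t/τ)) = 5.32 × (1 − e^−1.86) = 4.49 K.

4.49 K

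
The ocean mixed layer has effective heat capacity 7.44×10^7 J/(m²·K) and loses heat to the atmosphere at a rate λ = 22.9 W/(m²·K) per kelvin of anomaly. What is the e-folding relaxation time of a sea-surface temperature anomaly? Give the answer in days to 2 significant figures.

Areal heat capacity C = 7.44×10^7 J/(m²·K) (given).
Relaxation time τ = C / λ = 7.44×10^7 / 22.9 = 3.25×10^6 s.
In days: 3.25×10^6 s / (86400 s/day) = 37.6 days.

38 days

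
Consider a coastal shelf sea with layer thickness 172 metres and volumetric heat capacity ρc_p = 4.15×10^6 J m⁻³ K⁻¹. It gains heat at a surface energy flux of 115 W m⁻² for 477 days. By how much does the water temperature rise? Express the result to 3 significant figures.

6.64 K

Areal heat capacity C = ρc_p × D = 4.15×10^6 × 172 = 7.14×10^8 J m⁻² K⁻¹.
Net heat input Q = F Δt = 115 × (477 days × 86400 s/day) = 4.74×10^9 J/m².
ΔT = Q / C = 4.74×10^9 / 7.14×10^8 = 6.64 K.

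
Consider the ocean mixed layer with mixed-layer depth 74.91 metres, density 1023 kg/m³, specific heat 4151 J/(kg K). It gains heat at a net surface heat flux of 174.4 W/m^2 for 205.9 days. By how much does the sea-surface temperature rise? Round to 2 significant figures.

Areal heat capacity C = ρ c_p D = 1023 × 4151 × 74.91 = 3.18×10^8 J/(m^2 K).
Net heat input Q = F Δt = 174.4 × (205.9 days × 86400 s/day) = 3.10×10^9 J/m².
ΔT = Q / C = 3.10×10^9 / 3.18×10^8 = 9.75 K.

9.8 K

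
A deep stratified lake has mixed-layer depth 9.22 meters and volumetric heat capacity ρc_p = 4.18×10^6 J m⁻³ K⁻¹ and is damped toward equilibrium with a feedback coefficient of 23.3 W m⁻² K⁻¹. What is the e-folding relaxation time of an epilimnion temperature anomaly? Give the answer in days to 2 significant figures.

Areal heat capacity C = ρc_p × D = 4.18×10^6 × 9.22 = 3.85×10^7 J/(m²·K).
Relaxation time τ = C / λ = 3.85×10^7 / 23.3 = 1.65×10^6 s.
In days: 1.65×10^6 s / (86400 s/day) = 19.1 days.

19 days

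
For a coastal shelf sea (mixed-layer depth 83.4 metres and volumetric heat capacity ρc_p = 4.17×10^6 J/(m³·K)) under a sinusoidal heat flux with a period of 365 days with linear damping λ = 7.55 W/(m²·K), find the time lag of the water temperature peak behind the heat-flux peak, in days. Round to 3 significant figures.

84.9 days

Areal heat capacity C = ρc_p × D = 4.17×10^6 × 83.4 = 3.48×10^8 J m⁻² K⁻¹.
ω = 2π / 3.15×10^7 s = 1.99×10^-7 s⁻¹.
Phase lag φ = arctan(Cω/λ) = arctan(69.3/7.55) = 1.46 rad.
Time lag = φ / ω = 1.46 / 1.99×10^-7 = 7.34×10^6 s = 84.9 days.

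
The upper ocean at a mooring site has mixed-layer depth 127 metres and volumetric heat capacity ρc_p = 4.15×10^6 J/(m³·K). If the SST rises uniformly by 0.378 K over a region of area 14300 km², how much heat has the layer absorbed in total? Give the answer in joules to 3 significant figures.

Areal heat capacity C = ρc_p × D = 4.15×10^6 × 127 = 5.27×10^8 J/(m^2 K).
Heat per unit area: q = C ΔT = 5.27×10^8 × 0.378 = 1.99×10^8 J/m².
Total heat: Q = q × A = 1.99×10^8 × (14300 × 10⁶ m²) = 2.85×10^18 J.

2.85×10^18 J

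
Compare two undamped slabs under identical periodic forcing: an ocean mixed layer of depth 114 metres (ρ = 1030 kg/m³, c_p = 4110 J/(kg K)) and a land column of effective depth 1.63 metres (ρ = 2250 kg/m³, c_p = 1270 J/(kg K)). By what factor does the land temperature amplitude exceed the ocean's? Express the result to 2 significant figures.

100

C_ocean = 1030 × 4110 × 114 = 4.83×10^8 J/(m²·K).
C_land = 2250 × 1270 × 1.63 = 4.66×10^6 J/(m²·K).
Undamped amplitude ∝ 1/C, so A_land/A_ocean = C_ocean/C_land = 104.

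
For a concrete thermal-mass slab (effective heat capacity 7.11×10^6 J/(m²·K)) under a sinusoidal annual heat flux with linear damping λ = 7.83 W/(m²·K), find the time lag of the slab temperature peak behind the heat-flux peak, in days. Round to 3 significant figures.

10.4 days

Areal heat capacity C = 7.11×10^6 J/(m²·K) (given).
ω = 2π / 3.15×10^7 s = 1.99×10^-7 s⁻¹.
Phase lag φ = arctan(Cω/λ) = arctan(1.42/7.83) = 0.179 rad.
Time lag = φ / ω = 0.179 / 1.99×10^-7 = 8.98×10^5 s = 10.4 days.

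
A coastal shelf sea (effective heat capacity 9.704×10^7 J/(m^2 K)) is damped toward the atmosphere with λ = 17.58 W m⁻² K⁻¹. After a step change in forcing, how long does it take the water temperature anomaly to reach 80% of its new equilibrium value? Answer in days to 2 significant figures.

Areal heat capacity C = 9.704×10^7 J/(m^2 K) (given).
τ = C / λ = 9.70×10^7 / 17.58 = 5.52×10^6 s.
Fraction reached: 1 − e^(−t/τ) = 0.80 ⇒ t = −τ ln(1 − 0.80) = τ × 1.61.
t = 8.88×10^6 s = 103 days.

100 days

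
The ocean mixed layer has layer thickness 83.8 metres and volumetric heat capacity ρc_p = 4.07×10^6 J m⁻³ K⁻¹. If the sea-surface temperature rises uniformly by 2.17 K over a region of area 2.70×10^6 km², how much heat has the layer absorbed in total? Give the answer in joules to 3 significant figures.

Areal heat capacity C = ρc_p × D = 4.07×10^6 × 83.8 = 3.41×10^8 J/(m^2 K).
Heat per unit area: q = C ΔT = 3.41×10^8 × 2.17 = 7.40×10^8 J/m².
Total heat: Q = q × A = 7.40×10^8 × (2.70×10^6 × 10⁶ m²) = 2.00×10^21 J.

2.00×10^21 J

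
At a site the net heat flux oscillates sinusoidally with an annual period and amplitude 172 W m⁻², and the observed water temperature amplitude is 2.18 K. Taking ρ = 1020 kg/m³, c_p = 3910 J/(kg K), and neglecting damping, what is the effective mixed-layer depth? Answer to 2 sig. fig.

99 m

ω = 2π / 3.15×10^7 s = 1.99×10^-7 s⁻¹.
Required C = F₀ / (A ω) = 172 / (2.18 × 1.99×10^-7) = 3.96×10^8 J/(m²·K).
D = C / (ρ c_p) = 3.96×10^8 / (1020 × 3910) = 99.3 m.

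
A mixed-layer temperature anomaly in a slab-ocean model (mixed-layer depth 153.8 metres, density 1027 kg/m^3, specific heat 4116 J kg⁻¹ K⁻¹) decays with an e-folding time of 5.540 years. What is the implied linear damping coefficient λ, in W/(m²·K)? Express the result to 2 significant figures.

3.7

Areal heat capacity C = ρ c_p D = 1027 × 4116 × 153.8 = 6.50×10^8 J m⁻² K⁻¹.
τ = 5.540 years = 1.75×10^8 s.
λ = C / τ = 6.50×10^8 / 1.75×10^8 = 3.72 W/(m²·K).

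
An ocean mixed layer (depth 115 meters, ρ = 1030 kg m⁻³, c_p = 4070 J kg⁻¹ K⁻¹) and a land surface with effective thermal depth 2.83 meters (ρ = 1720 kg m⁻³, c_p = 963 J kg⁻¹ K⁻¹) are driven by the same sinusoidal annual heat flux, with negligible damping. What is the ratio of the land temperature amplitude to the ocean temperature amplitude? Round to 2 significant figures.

C_ocean = 1030 × 4070 × 115 = 4.82×10^8 J/(m²·K).
C_land = 1720 × 963 × 2.83 = 4.69×10^6 J/(m²·K).
Undamped amplitude ∝ 1/C, so A_land/A_ocean = C_ocean/C_land = 103.

100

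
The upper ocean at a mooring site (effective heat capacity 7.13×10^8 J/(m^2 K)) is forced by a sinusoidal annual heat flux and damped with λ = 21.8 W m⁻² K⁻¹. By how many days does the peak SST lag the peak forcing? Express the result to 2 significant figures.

82 days

Areal heat capacity C = 7.13×10^8 J/(m^2 K) (given).
ω = 2π / 3.15×10^7 s = 1.99×10^-7 s⁻¹.
Phase lag φ = arctan(Cω/λ) = arctan(142/21.8) = 1.42 rad.
Time lag = φ / ω = 1.42 / 1.99×10^-7 = 7.12×10^6 s = 82.4 days.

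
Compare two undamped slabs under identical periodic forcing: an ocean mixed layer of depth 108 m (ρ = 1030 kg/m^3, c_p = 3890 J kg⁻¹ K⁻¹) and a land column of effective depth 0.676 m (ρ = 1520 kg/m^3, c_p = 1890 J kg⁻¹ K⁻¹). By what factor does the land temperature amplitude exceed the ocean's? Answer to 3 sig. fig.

223

C_ocean = 1030 × 3890 × 108 = 4.33×10^8 J/(m²·K).
C_land = 1520 × 1890 × 0.676 = 1.94×10^6 J/(m²·K).
Undamped amplitude ∝ 1/C, so A_land/A_ocean = C_ocean/C_land = 223.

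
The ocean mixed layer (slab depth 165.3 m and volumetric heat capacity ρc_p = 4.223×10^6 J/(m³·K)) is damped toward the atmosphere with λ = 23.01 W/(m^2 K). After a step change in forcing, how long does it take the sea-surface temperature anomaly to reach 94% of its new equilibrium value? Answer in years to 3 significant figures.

Areal heat capacity C = ρc_p × D = 4.223×10^6 × 165.3 = 6.98×10^8 J/(m^2 K).
τ = C / λ = 6.98×10^8 / 23.01 = 3.03×10^7 s.
Fraction reached: 1 − e^(−t/τ) = 0.94 ⇒ t = −τ ln(1 − 0.94) = τ × 2.81.
t = 8.54×10^7 s = 2.70 years.

2.70 years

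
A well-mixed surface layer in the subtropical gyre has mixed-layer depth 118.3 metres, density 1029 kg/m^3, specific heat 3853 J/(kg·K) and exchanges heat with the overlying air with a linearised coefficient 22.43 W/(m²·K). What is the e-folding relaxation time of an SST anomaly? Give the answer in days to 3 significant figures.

242 days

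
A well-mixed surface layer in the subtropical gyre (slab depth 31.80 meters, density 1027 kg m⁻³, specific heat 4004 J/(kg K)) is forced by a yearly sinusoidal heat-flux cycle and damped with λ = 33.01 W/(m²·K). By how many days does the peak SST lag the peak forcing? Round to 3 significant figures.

Areal heat capacity C = ρ c_p D = 1027 × 4004 × 31.80 = 1.31×10^8 J/(m^2 K).
ω = 2π / 3.15×10^7 s = 1.99×10^-7 s⁻¹.
Phase lag φ = arctan(Cω/λ) = arctan(26.1/33.01) = 0.668 rad.
Time lag = φ / ω = 0.668 / 1.99×10^-7 = 3.35×10^6 s = 38.8 days.

38.8 days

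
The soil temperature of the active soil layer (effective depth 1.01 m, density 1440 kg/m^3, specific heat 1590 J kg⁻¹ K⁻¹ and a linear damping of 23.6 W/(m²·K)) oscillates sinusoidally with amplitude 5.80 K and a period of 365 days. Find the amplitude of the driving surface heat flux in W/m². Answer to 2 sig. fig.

Areal heat capacity C = ρ c_p D = 1440 × 1590 × 1.01 = 2.31×10^6 J/(m²·K).
ω = 2π / 3.15×10^7 s = 1.99×10^-7 s⁻¹.
√((Cω)² + λ²) = √((0.461)² + 23.6²) = 23.6 W/(m²·K).
F₀ = A × √((Cω)²+λ²) = 5.80 × 23.6 = 137 W/m².

140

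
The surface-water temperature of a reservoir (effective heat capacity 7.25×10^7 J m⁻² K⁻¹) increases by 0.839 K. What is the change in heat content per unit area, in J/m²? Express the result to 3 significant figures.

Areal heat capacity C = 7.25×10^7 J m⁻² K⁻¹ (given).
ΔQ = C ΔT = 7.25×10^7 × 0.839 = 6.08×10^7 J/m².

6.08×10^7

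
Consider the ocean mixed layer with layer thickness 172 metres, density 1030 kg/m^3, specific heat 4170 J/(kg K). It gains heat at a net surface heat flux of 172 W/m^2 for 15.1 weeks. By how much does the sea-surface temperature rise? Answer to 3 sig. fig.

2.13 K

Areal heat capacity C = ρ c_p D = 1030 × 4170 × 172 = 7.39×10^8 J/(m^2 K).
Net heat input Q = F Δt = 172 × (15.1 weeks × 6.048×10^5 s/week) = 1.57×10^9 J/m².
ΔT = Q / C = 1.57×10^9 / 7.39×10^8 = 2.13 K.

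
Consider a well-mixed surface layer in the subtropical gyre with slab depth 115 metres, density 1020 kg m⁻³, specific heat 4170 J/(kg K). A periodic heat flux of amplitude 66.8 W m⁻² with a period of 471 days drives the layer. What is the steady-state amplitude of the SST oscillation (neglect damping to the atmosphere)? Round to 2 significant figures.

0.88 K

Areal heat capacity C = ρ c_p D = 1020 × 4170 × 115 = 4.89×10^8 J/(m^2 K).
Angular frequency ω = 2π / T = 2π / 4.07×10^7 s = 1.54×10^-7 s⁻¹.
Cω = 4.89×10^8 × 1.54×10^-7 = 75.5 W/(m²·K).
Amplitude A = F₀ / (Cω) = 66.8 / 75.5 = 0.884 K.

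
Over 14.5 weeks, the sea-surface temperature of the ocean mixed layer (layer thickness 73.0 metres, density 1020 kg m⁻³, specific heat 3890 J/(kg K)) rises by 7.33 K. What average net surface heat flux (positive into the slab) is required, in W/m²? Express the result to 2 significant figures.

240

Areal heat capacity C = ρ c_p D = 1020 × 3890 × 73.0 = 2.90×10^8 J/(m^2 K).
Required heat per unit area: Q = C ΔT = 2.90×10^8 × 7.33 = 2.12×10^9 J/m².
Flux F = Q / Δt = 2.12×10^9 / 8.77×10^6 s = 242 W/m².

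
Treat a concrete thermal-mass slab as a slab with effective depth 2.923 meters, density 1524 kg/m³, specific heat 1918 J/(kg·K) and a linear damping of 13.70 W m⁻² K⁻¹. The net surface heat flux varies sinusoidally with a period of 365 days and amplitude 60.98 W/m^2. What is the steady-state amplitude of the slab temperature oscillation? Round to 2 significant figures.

Areal heat capacity C = ρ c_p D = 1524 × 1918 × 2.923 = 8.54×10^6 J/(m^2 K).
Angular frequency ω = 2π / T = 2π / 3.15×10^7 s = 1.99×10^-7 s⁻¹.
√((Cω)² + λ²) = √((1.70)² + 13.70²) = 13.8 W/(m²·K).
Amplitude A = F₀ / √((Cω)²+λ²) = 60.98 / 13.8 = 4.42 K.

4.4 K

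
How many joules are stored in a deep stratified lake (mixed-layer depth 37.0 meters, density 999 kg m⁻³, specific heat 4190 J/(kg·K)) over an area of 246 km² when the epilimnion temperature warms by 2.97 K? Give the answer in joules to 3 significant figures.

1.13×10^17 J

Areal heat capacity C = ρ c_p D = 999 × 4190 × 37.0 = 1.55×10^8 J m⁻² K⁻¹.
Heat per unit area: q = C ΔT = 1.55×10^8 × 2.97 = 4.60×10^8 J/m².
Total heat: Q = q × A = 4.60×10^8 × (246 × 10⁶ m²) = 1.13×10^17 J.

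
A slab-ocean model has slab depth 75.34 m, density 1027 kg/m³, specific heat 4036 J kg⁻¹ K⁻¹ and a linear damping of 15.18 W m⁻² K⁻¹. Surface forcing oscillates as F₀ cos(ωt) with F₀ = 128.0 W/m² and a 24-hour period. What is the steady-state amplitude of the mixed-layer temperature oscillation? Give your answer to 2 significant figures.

Areal heat capacity C = ρ c_p D = 1027 × 4036 × 75.34 = 3.12×10^8 J/(m^2 K).
Angular frequency ω = 2π / T = 2π / 86400 s = 7.27×10^-5 s⁻¹.
√((Cω)² + λ²) = √((22700)² + 15.18²) = 22700 W/(m²·K).
Amplitude A = F₀ / √((Cω)²+λ²) = 128.0 / 22700 = 0.00564 K.

0.0056 K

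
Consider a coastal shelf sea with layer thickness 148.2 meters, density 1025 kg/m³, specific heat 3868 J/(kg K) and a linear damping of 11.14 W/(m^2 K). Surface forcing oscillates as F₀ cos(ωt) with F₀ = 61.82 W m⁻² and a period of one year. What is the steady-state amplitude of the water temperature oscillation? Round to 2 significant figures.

Areal heat capacity C = ρ c_p D = 1025 × 3868 × 148.2 = 5.88×10^8 J m⁻² K⁻¹.
Angular frequency ω = 2π / T = 2π / 3.15×10^7 s = 1.99×10^-7 s⁻¹.
√((Cω)² + λ²) = √((117)² + 11.14²) = 118 W/(m²·K).
Amplitude A = F₀ / √((Cω)²+λ²) = 61.82 / 118 = 0.526 K.

0.53 K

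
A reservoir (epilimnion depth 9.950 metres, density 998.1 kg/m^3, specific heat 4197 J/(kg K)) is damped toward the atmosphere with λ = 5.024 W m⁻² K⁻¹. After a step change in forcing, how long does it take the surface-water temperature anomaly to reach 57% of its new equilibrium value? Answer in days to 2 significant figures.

81 days

Areal heat capacity C = ρ c_p D = 998.1 × 4197 × 9.950 = 4.17×10^7 J/(m²·K).
τ = C / λ = 4.17×10^7 / 5.024 = 8.30×10^6 s.
Fraction reached: 1 − e^(−t/τ) = 0.57 ⇒ t = −τ ln(1 − 0.57) = τ × 0.844.
t = 7.00×10^6 s = 81.0 days.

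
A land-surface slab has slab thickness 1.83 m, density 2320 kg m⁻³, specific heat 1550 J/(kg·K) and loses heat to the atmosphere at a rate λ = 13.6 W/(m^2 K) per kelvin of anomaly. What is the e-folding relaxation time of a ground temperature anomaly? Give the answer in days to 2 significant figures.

5.6 days

Areal heat capacity C = ρ c_p D = 2320 × 1550 × 1.83 = 6.58×10^6 J/(m²·K).
Relaxation time τ = C / λ = 6.58×10^6 / 13.6 = 4.84×10^5 s.
In days: 4.84×10^5 s / (86400 s/day) = 5.60 days.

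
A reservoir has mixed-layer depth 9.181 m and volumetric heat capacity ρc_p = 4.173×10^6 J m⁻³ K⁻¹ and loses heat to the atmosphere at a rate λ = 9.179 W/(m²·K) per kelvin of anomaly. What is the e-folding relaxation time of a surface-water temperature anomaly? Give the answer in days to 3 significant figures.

48.3 days

Areal heat capacity C = ρc_p × D = 4.173×10^6 × 9.181 = 3.83×10^7 J m⁻² K⁻¹.
Relaxation time τ = C / λ = 3.83×10^7 / 9.179 = 4.17×10^6 s.
In days: 4.17×10^6 s / (86400 s/day) = 48.3 days.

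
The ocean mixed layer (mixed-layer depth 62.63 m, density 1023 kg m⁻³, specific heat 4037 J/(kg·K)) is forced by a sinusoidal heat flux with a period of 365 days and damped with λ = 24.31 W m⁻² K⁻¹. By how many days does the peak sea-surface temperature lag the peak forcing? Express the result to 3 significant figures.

65.6 days

Areal heat capacity C = ρ c_p D = 1023 × 4037 × 62.63 = 2.59×10^8 J m⁻² K⁻¹.
ω = 2π / 3.15×10^7 s = 1.99×10^-7 s⁻¹.
Phase lag φ = arctan(Cω/λ) = arctan(51.5/24.31) = 1.13 rad.
Time lag = φ / ω = 1.13 / 1.99×10^-7 = 5.67×10^6 s = 65.6 days.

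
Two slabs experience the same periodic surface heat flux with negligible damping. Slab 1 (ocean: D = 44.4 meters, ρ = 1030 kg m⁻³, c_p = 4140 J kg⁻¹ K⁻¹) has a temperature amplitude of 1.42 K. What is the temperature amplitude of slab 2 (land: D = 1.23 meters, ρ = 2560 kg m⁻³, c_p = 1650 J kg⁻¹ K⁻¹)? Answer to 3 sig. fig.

C_ocean = 1.89×10^8 J/(m²·K); C_land = 5.20×10^6 J/(m²·K).
A ∝ 1/C ⇒ A_land = A_ocean × C_ocean/C_land = 1.42 × 36.4 = 51.7 K.

51.7 K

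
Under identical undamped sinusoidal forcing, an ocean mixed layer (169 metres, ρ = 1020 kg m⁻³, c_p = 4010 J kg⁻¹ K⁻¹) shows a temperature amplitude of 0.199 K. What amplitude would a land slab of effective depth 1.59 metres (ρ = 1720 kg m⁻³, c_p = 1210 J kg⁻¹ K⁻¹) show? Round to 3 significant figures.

C_ocean = 6.91×10^8 J/(m²·K); C_land = 3.31×10^6 J/(m²·K).
A ∝ 1/C ⇒ A_land = A_ocean × C_ocean/C_land = 0.199 × 209 = 41.6 K.

41.6 K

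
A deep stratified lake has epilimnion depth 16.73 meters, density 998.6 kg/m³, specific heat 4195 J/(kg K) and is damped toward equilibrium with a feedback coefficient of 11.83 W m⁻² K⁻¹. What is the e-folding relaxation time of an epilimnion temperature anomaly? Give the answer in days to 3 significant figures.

68.6 days

Areal heat capacity C = ρ c_p D = 998.6 × 4195 × 16.73 = 7.01×10^7 J m⁻² K⁻¹.
Relaxation time τ = C / λ = 7.01×10^7 / 11.83 = 5.92×10^6 s.
In days: 5.92×10^6 s / (86400 s/day) = 68.6 days.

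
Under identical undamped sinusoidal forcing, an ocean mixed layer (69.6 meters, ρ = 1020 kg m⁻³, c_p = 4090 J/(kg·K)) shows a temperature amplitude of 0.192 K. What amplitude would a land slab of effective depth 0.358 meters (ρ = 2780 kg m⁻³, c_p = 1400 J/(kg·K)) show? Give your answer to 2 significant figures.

C_ocean = 2.90×10^8 J/(m²·K); C_land = 1.39×10^6 J/(m²·K).
A ∝ 1/C ⇒ A_land = A_ocean × C_ocean/C_land = 0.192 × 208 = 40.0 K.

40 K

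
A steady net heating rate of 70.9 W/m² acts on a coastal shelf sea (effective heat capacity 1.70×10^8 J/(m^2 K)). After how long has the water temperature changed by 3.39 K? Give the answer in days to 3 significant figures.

94.1 days

Areal heat capacity C = 1.70×10^8 J/(m^2 K) (given).
Time required: Δt = C ΔT / F = 1.70×10^8 × 3.39 / 70.9 = 8.13×10^6 s.
In days: 8.13×10^6 s / (86400 s/day) = 94.1 days.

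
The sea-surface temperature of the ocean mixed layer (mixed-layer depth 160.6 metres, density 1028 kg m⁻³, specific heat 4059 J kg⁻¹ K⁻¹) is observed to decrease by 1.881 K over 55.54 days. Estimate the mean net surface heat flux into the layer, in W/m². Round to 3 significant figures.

-263

Areal heat capacity C = ρ c_p D = 1028 × 4059 × 160.6 = 6.70×10^8 J/(m^2 K).
Required heat per unit area: Q = C ΔT = 6.70×10^8 × -1.881 = -1.26×10^9 J/m².
Flux F = Q / Δt = -1.26×10^9 / 4.80×10^6 s = -263 W/m².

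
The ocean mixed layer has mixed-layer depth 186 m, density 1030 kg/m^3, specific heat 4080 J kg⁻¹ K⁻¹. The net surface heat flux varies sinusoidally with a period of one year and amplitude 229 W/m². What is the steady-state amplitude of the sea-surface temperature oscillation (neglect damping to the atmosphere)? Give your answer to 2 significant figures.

Areal heat capacity C = ρ c_p D = 1030 × 4080 × 186 = 7.82×10^8 J/(m^2 K).
Angular frequency ω = 2π / T = 2π / 3.15×10^7 s = 1.99×10^-7 s⁻¹.
Cω = 7.82×10^8 × 1.99×10^-7 = 156 W/(m²·K).
Amplitude A = F₀ / (Cω) = 229 / 156 = 1.47 K.

1.5 K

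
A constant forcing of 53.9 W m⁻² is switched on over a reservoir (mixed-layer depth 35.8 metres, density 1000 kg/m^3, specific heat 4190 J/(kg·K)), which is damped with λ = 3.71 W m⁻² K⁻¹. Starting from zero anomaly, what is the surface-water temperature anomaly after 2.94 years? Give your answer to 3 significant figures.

Areal heat capacity C = ρ c_p D = 1000 × 4190 × 35.8 = 1.50×10^8 J/(m^2 K).
τ = C / λ = 1.50×10^8 / 3.71 = 4.04×10^7 s.
Equilibrium anomaly ΔT_eq = F / λ = 53.9 / 3.71 = 14.5 K.
t = 2.94 years = 9.28×10^7 s, so t/τ = 2.29.
ΔT(t) = ΔT_eq (1 − e^(−t/τ)) = 14.5 × (1 − e^−2.29) = 13.1 K.

13.1 K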